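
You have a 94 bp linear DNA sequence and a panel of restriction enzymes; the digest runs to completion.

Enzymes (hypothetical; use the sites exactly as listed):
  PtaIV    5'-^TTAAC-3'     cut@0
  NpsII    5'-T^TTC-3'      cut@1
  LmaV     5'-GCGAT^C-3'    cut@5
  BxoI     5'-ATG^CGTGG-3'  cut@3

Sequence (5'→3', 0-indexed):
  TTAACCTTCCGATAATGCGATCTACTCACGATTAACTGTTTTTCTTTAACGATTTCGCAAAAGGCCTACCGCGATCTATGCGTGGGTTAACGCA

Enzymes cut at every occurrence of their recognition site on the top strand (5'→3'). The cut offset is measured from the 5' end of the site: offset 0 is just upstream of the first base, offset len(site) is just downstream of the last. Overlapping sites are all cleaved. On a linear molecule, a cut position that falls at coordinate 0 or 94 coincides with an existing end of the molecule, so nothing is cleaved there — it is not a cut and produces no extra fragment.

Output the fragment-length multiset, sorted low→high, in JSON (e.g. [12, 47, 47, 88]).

[4,5,6,8,8,10,10,21,22]

Per-enzyme occurrences:
  PtaIV TTAAC/0: at [0, 31, 45, 86] ⇒ [31, 45, 86] (position 0 is a terminus of the linear molecule — no cut)
  NpsII TTTC/1: at [40, 52] ⇒ [41, 53]
  LmaV GCGATC/5: at [16, 70] ⇒ [21, 75]
  BxoI ATGCGTGG/3: at [77] ⇒ [80]

All cut coordinates (distinct, sorted): [21, 31, 41, 45, 53, 75, 80, 86]

Fragment lengths:
  [0,21): 21 bp
  [21,31): 10 bp
  [31,41): 10 bp
  [41,45): 4 bp
  [45,53): 8 bp
  [53,75): 22 bp
  [75,80): 5 bp
  [80,86): 6 bp
  [86,94): 8 bp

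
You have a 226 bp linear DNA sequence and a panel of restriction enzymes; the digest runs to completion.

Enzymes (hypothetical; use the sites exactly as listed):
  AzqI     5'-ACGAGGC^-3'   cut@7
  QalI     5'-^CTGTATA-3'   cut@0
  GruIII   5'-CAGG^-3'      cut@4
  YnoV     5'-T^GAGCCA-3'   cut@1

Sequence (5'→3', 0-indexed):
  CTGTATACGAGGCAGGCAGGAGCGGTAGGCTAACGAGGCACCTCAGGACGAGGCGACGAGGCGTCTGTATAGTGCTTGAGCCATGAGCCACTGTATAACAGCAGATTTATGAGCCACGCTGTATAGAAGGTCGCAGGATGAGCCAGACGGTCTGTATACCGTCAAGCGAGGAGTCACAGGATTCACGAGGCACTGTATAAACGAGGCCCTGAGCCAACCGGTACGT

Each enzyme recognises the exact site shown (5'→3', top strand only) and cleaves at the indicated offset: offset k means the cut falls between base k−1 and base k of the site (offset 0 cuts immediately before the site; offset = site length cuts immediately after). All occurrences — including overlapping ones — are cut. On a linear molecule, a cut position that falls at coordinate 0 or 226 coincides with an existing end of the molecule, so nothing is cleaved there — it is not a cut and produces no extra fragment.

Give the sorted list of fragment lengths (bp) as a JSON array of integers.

Per-enzyme occurrences:
  AzqI ACGAGGC/7: at [6, 32, 47, 55, 184, 200] ⇒ [13, 39, 54, 62, 191, 207]
  QalI CTGTATA/0: at [0, 64, 90, 118, 151, 192] ⇒ [64, 90, 118, 151, 192] (position 0 is a terminus of the linear molecule — no cut)
  GruIII CAGG/4: at [12, 16, 43, 133, 176] ⇒ [16, 20, 47, 137, 180]
  YnoV TGAGCCA/1: at [76, 83, 109, 138, 209] ⇒ [77, 84, 110, 139, 210]

Pooled cuts: [13, 16, 20, 39, 47, 54, 62, 64, 77, 84, 90, 110, 118, 137, 139, 151, 180, 191, 192, 207, 210]

Fragments:
  [0,13): 13 bp
  [13,16): 3 bp
  [16,20): 4 bp
  [20,39): 19 bp
  [39,47): 8 bp
  [47,54): 7 bp
  [54,62): 8 bp
  [62,64): 2 bp
  [64,77): 13 bp
  [77,84): 7 bp
  [84,90): 6 bp
  [90,110): 20 bp
  [110,118): 8 bp
  [118,137): 19 bp
  [137,139): 2 bp
  [139,151): 12 bp
  [151,180): 29 bp
  [180,191): 11 bp
  [191,192): 1 bp
  [192,207): 15 bp
  [207,210): 3 bp
  [210,226): 16 bp

[1,2,2,3,3,4,6,7,7,8,8,8,11,12,13,13,15,16,19,19,20,29]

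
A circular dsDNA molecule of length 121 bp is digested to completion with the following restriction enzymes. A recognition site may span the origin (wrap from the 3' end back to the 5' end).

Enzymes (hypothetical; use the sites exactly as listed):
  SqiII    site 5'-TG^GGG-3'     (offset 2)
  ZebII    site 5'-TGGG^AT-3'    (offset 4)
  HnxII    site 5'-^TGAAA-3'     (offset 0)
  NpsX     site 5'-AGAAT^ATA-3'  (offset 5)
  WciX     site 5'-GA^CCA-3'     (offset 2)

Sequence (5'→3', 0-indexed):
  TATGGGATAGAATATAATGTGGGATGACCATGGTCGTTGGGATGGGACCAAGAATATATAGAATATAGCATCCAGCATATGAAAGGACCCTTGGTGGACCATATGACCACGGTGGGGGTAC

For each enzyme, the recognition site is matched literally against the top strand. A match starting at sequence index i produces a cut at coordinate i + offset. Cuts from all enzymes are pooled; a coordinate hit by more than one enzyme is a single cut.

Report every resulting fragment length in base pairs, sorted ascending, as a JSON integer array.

[4,6,7,8,8,8,9,10,13,14,15,19]

Site scan:
  SqiII (TGGGG, off=2): starts [112] → cuts [114]
  ZebII (TGGGAT, off=4): starts [2, 19, 37] → cuts [6, 23, 41]
  HnxII (TGAAA, off=0): starts [79] → cuts [79]
  NpsX (AGAATATA, off=5): starts [8, 50, 59] → cuts [13, 55, 64]
  WciX (GACCA, off=2): starts [25, 45, 96, 104] → cuts [27, 47, 98, 106]

Pooled cuts: [6, 13, 23, 27, 41, 47, 55, 64, 79, 98, 106, 114]

Fragments:
  6→13: 7 bp
  13→23: 10 bp
  23→27: 4 bp
  27→41: 14 bp
  41→47: 6 bp
  47→55: 8 bp
  55→64: 9 bp
  64→79: 15 bp
  79→98: 19 bp
  98→106: 8 bp
  106→114: 8 bp
  114→6 (wrap): 121-114+6 = 13 bp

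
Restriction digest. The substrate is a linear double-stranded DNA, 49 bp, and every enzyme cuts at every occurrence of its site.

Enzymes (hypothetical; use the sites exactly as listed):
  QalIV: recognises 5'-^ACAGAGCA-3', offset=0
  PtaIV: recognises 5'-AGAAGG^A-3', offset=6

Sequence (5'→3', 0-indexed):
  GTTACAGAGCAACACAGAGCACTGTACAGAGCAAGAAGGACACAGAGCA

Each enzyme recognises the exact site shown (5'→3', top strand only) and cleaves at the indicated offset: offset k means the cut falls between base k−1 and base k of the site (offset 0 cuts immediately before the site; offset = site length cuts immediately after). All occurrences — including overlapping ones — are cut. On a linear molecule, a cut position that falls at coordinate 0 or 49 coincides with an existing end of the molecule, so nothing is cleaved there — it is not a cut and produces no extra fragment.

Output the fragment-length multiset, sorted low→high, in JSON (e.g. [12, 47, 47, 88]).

[2,3,8,10,12,14]

Site scan:
  QalIV (ACAGAGCA, off=0): starts [3, 13, 25, 41] → cuts [3, 13, 25, 41]
  PtaIV (AGAAGGA, off=6): starts [33] → cuts [39]

All cut coordinates (distinct, sorted): [3, 13, 25, 39, 41]

Fragments:
  [0,3): 3 bp
  [3,13): 10 bp
  [13,25): 12 bp
  [25,39): 14 bp
  [39,41): 2 bp
  [41,49): 8 bp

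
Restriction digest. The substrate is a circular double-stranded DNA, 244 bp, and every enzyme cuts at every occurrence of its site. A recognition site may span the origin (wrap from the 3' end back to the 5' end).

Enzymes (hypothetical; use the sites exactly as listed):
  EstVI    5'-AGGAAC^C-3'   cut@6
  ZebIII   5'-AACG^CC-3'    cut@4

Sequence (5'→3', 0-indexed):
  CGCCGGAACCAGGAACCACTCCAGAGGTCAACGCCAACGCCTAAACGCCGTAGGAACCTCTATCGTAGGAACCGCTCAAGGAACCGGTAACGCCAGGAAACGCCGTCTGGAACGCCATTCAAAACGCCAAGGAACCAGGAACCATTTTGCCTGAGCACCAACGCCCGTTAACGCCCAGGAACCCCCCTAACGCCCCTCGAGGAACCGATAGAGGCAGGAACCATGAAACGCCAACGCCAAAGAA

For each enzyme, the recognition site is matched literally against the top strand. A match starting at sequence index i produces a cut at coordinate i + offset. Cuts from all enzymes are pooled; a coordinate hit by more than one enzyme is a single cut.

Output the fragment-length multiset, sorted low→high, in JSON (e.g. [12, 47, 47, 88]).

Scan for sites:
  EstVI AGGAACC/6: at [10, 51, 66, 78, 129, 136, 176, 199, 215] ⇒ [16, 57, 72, 84, 135, 142, 182, 205, 221]
  ZebIII AACGCC/4: at [29, 35, 43, 88, 98, 110, 122, 159, 169, 188, 226, 232, 242] ⇒ [2, 33, 39, 47, 92, 102, 114, 126, 163, 173, 192, 230, 236]

All cut coordinates (distinct, sorted): [2, 16, 33, 39, 47, 57, 72, 84, 92, 102, 114, 126, 135, 142, 163, 173, 182, 192, 205, 221, 230, 236]

Fragment lengths:
  2→16: 14 bp
  16→33: 17 bp
  33→39: 6 bp
  39→47: 8 bp
  47→57: 10 bp
  57→72: 15 bp
  72→84: 12 bp
  84→92: 8 bp
  92→102: 10 bp
  102→114: 12 bp
  114→126: 12 bp
  126→135: 9 bp
  135→142: 7 bp
  142→163: 21 bp
  163→173: 10 bp
  173→182: 9 bp
  182→192: 10 bp
  192→205: 13 bp
  205→221: 16 bp
  221→230: 9 bp
  230→236: 6 bp
  236→2 (wrap): 244-236+2 = 10 bp

[6,6,7,8,8,9,9,9,10,10,10,10,10,12,12,12,13,14,15,16,17,21]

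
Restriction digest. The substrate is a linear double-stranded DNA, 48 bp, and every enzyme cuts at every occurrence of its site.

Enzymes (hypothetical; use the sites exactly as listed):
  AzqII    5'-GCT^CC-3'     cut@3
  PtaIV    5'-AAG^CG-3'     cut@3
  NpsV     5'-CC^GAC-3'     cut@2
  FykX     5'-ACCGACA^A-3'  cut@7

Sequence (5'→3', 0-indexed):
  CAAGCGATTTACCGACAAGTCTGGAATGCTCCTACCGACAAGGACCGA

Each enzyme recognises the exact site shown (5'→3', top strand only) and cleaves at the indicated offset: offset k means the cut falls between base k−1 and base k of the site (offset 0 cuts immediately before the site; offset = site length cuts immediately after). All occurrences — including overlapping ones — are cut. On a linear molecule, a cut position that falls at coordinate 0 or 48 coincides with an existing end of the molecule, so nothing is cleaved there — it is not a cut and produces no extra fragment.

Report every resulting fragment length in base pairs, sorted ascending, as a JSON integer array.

[4,4,4,6,8,9,13]

Per-enzyme occurrences:
  AzqII (GCTCC, off=3): starts [27] → cuts [30]
  PtaIV (AAGCG, off=3): starts [1] → cuts [4]
  NpsV (CCGAC, off=2): starts [11, 34] → cuts [13, 36]
  FykX (ACCGACAA, off=7): starts [10, 33] → cuts [17, 40]

Pooled cuts: [4, 13, 17, 30, 36, 40]

Fragment lengths:
  [0,4): 4 bp
  [4,13): 9 bp
  [13,17): 4 bp
  [17,30): 13 bp
  [30,36): 6 bp
  [36,40): 4 bp
  [40,48): 8 bp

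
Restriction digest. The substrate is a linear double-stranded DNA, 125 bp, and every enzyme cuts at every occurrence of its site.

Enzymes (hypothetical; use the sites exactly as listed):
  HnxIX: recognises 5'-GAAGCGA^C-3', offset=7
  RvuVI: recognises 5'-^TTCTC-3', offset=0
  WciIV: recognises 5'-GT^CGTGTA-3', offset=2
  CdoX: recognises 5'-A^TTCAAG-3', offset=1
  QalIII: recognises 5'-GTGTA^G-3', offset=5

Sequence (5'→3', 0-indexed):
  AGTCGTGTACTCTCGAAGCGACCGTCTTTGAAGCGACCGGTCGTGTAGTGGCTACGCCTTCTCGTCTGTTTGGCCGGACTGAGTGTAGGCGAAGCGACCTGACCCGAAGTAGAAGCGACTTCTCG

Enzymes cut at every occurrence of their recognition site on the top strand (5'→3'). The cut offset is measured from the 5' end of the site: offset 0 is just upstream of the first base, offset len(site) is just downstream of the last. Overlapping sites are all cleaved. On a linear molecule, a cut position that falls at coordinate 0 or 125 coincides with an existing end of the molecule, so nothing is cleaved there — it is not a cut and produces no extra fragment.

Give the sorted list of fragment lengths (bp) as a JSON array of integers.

[1,3,5,6,6,10,11,15,18,21,29]

Per-enzyme occurrences:
  HnxIX (GAAGCGAC, off=7): starts [14, 29, 90, 111] → cuts [21, 36, 97, 118]
  RvuVI (TTCTC, off=0): starts [58, 119] → cuts [58, 119]
  WciIV (GTCGTGTA, off=2): starts [1, 39] → cuts [3, 41]
  CdoX (ATTCAAG, off=1): no sites
  QalIII (GTGTAG, off=5): starts [42, 82] → cuts [47, 87]

Pooled cuts: [3, 21, 36, 41, 47, 58, 87, 97, 118, 119]

Fragments:
  [0,3): 3 bp
  [3,21): 18 bp
  [21,36): 15 bp
  [36,41): 5 bp
  [41,47): 6 bp
  [47,58): 11 bp
  [58,87): 29 bp
  [87,97): 10 bp
  [97,118): 21 bp
  [118,119): 1 bp
  [119,125): 6 bp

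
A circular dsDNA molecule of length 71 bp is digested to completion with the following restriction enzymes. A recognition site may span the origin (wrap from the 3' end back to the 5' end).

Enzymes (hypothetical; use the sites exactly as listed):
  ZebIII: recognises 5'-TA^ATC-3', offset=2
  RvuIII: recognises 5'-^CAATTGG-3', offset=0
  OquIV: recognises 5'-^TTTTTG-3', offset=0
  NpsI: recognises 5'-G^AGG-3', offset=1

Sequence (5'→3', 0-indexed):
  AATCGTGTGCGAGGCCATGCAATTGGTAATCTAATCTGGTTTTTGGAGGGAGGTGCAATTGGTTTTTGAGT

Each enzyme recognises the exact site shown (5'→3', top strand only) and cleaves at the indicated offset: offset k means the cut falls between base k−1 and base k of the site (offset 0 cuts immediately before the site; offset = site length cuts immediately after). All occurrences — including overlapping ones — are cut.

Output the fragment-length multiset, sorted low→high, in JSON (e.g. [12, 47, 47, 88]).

[4,5,5,6,7,7,8,9,10,10]

Per-enzyme occurrences:
  ZebIII (TAATC, off=2): starts [26, 31, 70] → cuts [1, 28, 33]
  RvuIII (CAATTGG, off=0): starts [19, 55] → cuts [19, 55]
  OquIV (TTTTTG, off=0): starts [39, 62] → cuts [39, 62]
  NpsI (GAGG, off=1): starts [10, 45, 49] → cuts [11, 46, 50]

Pooled cuts: [1, 11, 19, 28, 33, 39, 46, 50, 55, 62]

Fragment lengths:
  1→11: 10 bp
  11→19: 8 bp
  19→28: 9 bp
  28→33: 5 bp
  33→39: 6 bp
  39→46: 7 bp
  46→50: 4 bp
  50→55: 5 bp
  55→62: 7 bp
  62→1 (wrap): 71-62+1 = 10 bp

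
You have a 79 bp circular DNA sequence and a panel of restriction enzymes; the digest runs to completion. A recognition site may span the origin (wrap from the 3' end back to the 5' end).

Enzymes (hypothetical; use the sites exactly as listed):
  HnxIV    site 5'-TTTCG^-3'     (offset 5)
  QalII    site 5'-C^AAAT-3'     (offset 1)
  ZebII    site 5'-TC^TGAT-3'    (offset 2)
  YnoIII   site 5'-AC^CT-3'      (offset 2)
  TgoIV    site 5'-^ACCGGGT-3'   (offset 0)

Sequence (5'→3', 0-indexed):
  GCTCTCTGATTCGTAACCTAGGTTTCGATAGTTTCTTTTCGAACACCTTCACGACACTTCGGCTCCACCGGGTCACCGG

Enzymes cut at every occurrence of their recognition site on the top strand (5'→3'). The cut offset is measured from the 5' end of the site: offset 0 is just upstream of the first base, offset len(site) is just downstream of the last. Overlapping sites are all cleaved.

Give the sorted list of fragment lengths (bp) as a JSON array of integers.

[5,10,11,14,19,20]

Site scan:
  HnxIV (TTTCG, off=5): starts [22, 36] → cuts [27, 41]
  QalII (CAAAT, off=1): no sites
  ZebII (TCTGAT, off=2): starts [4] → cuts [6]
  YnoIII (ACCT, off=2): starts [15, 44] → cuts [17, 46]
  TgoIV (ACCGGGT, off=0): starts [66] → cuts [66]

Pooled cuts: [6, 17, 27, 41, 46, 66]

Fragments:
  6→17: 11 bp
  17→27: 10 bp
  27→41: 14 bp
  41→46: 5 bp
  46→66: 20 bp
  66→6 (wrap): 79-66+6 = 19 bp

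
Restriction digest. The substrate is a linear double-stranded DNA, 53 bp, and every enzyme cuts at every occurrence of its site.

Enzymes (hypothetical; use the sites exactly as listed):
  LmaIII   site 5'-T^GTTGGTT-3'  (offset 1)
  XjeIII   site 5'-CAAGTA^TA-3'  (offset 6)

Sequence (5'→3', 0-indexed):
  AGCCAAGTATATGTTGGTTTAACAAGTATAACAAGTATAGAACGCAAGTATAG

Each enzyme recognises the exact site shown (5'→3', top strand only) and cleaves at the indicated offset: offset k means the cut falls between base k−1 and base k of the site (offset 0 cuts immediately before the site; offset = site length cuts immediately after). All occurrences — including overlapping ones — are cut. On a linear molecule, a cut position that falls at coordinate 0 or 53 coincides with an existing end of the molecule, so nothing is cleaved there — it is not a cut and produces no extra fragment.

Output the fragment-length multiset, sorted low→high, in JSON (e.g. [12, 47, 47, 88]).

Per-enzyme occurrences:
  LmaIII TGTTGGTT/1: at [11] ⇒ [12]
  XjeIII CAAGTATA/6: at [3, 22, 31, 44] ⇒ [9, 28, 37, 50]

Pooled cuts: [9, 12, 28, 37, 50]

Fragment lengths:
  [0,9): 9 bp
  [9,12): 3 bp
  [12,28): 16 bp
  [28,37): 9 bp
  [37,50): 13 bp
  [50,53): 3 bp

[3,3,9,9,13,16]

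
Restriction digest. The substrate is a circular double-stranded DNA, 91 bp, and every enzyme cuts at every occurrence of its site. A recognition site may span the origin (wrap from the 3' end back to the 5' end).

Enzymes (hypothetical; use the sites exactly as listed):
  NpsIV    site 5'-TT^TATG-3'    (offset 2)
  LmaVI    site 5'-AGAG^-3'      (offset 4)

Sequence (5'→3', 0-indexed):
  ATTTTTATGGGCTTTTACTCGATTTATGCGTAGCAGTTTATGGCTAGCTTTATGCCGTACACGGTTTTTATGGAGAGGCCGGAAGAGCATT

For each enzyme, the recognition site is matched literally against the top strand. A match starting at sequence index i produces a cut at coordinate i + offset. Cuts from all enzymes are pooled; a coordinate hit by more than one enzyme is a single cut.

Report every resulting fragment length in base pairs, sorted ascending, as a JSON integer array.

Site scan:
  NpsIV (TTTATG, off=2): starts [3, 22, 36, 48, 66] → cuts [5, 24, 38, 50, 68]
  LmaVI (AGAG, off=4): starts [73, 83] → cuts [77, 87]

Pooled cuts: [5, 24, 38, 50, 68, 77, 87]

Fragments:
  5→24: 19 bp
  24→38: 14 bp
  38→50: 12 bp
  50→68: 18 bp
  68→77: 9 bp
  77→87: 10 bp
  87→5 (wrap): 91-87+5 = 9 bp

[9,9,10,12,14,18,19]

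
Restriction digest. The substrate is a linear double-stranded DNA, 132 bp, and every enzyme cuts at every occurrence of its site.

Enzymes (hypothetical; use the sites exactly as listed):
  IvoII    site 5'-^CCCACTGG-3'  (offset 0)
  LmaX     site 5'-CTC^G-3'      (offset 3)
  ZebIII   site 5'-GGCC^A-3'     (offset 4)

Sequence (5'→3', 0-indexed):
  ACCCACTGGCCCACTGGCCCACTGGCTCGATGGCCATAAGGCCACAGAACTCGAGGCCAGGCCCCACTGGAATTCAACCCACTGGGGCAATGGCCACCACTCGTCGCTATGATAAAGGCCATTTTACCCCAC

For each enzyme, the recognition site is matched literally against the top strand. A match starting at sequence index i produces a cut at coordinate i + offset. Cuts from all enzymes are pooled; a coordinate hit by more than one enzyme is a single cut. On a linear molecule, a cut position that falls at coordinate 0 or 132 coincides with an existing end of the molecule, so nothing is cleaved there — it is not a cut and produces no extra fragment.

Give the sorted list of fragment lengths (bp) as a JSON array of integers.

[1,4,6,7,7,8,8,8,9,11,12,15,18,18]

Per-enzyme occurrences:
  IvoII (CCCACTGG, off=0): starts [1, 9, 17, 62, 77] → cuts [1, 9, 17, 62, 77]
  LmaX (CTCG, off=3): starts [25, 49, 99] → cuts [28, 52, 102]
  ZebIII (GGCCA, off=4): starts [31, 39, 54, 91, 116] → cuts [35, 43, 58, 95, 120]

All cut coordinates (distinct, sorted): [1, 9, 17, 28, 35, 43, 52, 58, 62, 77, 95, 102, 120]

Fragment lengths:
  [0,1): 1 bp
  [1,9): 8 bp
  [9,17): 8 bp
  [17,28): 11 bp
  [28,35): 7 bp
  [35,43): 8 bp
  [43,52): 9 bp
  [52,58): 6 bp
  [58,62): 4 bp
  [62,77): 15 bp
  [77,95): 18 bp
  [95,102): 7 bp
  [102,120): 18 bp
  [120,132): 12 bp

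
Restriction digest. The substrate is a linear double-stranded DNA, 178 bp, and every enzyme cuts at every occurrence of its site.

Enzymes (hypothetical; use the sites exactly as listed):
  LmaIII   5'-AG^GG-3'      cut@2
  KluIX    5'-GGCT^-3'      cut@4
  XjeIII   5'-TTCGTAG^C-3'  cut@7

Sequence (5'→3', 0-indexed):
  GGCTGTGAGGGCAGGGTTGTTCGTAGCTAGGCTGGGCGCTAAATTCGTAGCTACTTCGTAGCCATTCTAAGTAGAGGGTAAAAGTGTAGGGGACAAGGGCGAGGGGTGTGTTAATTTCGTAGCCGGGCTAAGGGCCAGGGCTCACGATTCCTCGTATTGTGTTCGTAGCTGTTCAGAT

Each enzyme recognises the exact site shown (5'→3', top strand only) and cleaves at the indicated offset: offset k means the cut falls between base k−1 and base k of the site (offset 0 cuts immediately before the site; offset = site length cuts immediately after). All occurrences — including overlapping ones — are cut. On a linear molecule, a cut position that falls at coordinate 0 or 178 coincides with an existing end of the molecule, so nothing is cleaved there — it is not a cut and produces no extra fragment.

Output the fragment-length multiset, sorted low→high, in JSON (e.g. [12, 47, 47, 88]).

[3,4,4,5,5,6,6,7,7,8,10,11,12,13,15,17,19,26]

Per-enzyme occurrences:
  LmaIII (AGGG, off=2): starts [7, 12, 74, 87, 95, 101, 130, 136] → cuts [9, 14, 76, 89, 97, 103, 132, 138]
  KluIX (GGCT, off=4): starts [0, 29, 125, 138] → cuts [4, 33, 129, 142]
  XjeIII (TTCGTAGC, off=7): starts [19, 43, 54, 115, 161] → cuts [26, 50, 61, 122, 168]

Pooled cuts: [4, 9, 14, 26, 33, 50, 61, 76, 89, 97, 103, 122, 129, 132, 138, 142, 168]

Fragment lengths:
  [0,4): 4 bp
  [4,9): 5 bp
  [9,14): 5 bp
  [14,26): 12 bp
  [26,33): 7 bp
  [33,50): 17 bp
  [50,61): 11 bp
  [61,76): 15 bp
  [76,89): 13 bp
  [89,97): 8 bp
  [97,103): 6 bp
  [103,122): 19 bp
  [122,129): 7 bp
  [129,132): 3 bp
  [132,138): 6 bp
  [138,142): 4 bp
  [142,168): 26 bp
  [168,178): 10 bp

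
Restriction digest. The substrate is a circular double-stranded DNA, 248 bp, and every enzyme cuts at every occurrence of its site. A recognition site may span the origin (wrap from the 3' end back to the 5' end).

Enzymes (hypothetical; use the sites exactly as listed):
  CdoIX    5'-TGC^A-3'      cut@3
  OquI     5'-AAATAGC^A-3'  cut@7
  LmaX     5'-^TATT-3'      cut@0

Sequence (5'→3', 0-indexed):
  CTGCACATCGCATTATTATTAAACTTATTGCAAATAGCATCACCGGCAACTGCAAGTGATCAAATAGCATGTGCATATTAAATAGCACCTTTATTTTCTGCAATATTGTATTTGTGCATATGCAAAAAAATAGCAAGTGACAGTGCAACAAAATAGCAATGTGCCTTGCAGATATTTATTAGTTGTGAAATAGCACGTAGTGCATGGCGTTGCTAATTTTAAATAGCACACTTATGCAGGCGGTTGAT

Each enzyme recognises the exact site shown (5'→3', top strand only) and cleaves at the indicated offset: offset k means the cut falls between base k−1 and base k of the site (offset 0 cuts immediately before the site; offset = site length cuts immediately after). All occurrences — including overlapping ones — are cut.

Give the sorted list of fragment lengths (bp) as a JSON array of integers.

[1,2,3,3,4,5,5,6,6,6,7,9,9,9,9,10,10,11,11,11,12,12,15,15,15,18,24]

Site scan:
  CdoIX (TGCA, off=3): starts [1, 28, 50, 71, 98, 114, 120, 143, 166, 200, 234] → cuts [4, 31, 53, 74, 101, 117, 123, 146, 169, 203, 237]
  OquI (AAATAGCA, off=7): starts [31, 61, 79, 127, 150, 187, 220] → cuts [38, 68, 86, 134, 157, 194, 227]
  LmaX (TATT, off=0): starts [13, 16, 25, 75, 91, 103, 108, 172, 176] → cuts [13, 16, 25, 75, 91, 103, 108, 172, 176]

Pooled cuts: [4, 13, 16, 25, 31, 38, 53, 68, 74, 75, 86, 91, 101, 103, 108, 117, 123, 134, 146, 157, 169, 172, 176, 194, 203, 227, 237]

Fragment lengths:
  4→13: 9 bp
  13→16: 3 bp
  16→25: 9 bp
  25→31: 6 bp
  31→38: 7 bp
  38→53: 15 bp
  53→68: 15 bp
  68→74: 6 bp
  74→75: 1 bp
  75→86: 11 bp
  86→91: 5 bp
  91→101: 10 bp
  101→103: 2 bp
  103→108: 5 bp
  108→117: 9 bp
  117→123: 6 bp
  123→134: 11 bp
  134→146: 12 bp
  146→157: 11 bp
  157→169: 12 bp
  169→172: 3 bp
  172→176: 4 bp
  176→194: 18 bp
  194→203: 9 bp
  203→227: 24 bp
  227→237: 10 bp
  237→4 (wrap): 248-237+4 = 15 bp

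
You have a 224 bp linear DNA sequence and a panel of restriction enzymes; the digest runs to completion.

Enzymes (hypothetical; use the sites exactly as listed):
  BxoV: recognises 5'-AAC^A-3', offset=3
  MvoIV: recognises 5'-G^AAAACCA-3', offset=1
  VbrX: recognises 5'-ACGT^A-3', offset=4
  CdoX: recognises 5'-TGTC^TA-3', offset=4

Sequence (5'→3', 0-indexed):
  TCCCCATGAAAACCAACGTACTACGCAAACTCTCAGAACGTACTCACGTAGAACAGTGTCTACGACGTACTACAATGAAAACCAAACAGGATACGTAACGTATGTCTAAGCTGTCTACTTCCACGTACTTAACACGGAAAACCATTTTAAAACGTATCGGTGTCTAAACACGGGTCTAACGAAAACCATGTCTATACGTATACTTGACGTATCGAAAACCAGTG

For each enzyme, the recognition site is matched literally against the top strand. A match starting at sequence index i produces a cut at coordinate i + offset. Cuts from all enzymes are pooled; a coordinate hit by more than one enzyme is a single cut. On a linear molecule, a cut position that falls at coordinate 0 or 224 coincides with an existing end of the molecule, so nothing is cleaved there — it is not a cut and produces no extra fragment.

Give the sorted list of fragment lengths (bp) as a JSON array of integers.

Per-enzyme occurrences:
  BxoV AACA/3: at [51, 84, 130, 166] ⇒ [54, 87, 133, 169]
  MvoIV GAAAACCA/1: at [7, 76, 136, 180, 213] ⇒ [8, 77, 137, 181, 214]
  VbrX ACGTA/4: at [15, 37, 45, 64, 92, 97, 122, 151, 195, 206] ⇒ [19, 41, 49, 68, 96, 101, 126, 155, 199, 210]
  CdoX TGTCTA/4: at [56, 102, 111, 160, 188] ⇒ [60, 106, 115, 164, 192]

All cut coordinates (distinct, sorted): [8, 19, 41, 49, 54, 60, 68, 77, 87, 96, 101, 106, 115, 126, 133, 137, 155, 164, 169, 181, 192, 199, 210, 214]

Fragment lengths:
  [0,8): 8 bp
  [8,19): 11 bp
  [19,41): 22 bp
  [41,49): 8 bp
  [49,54): 5 bp
  [54,60): 6 bp
  [60,68): 8 bp
  [68,77): 9 bp
  [77,87): 10 bp
  [87,96): 9 bp
  [96,101): 5 bp
  [101,106): 5 bp
  [106,115): 9 bp
  [115,126): 11 bp
  [126,133): 7 bp
  [133,137): 4 bp
  [137,155): 18 bp
  [155,164): 9 bp
  [164,169): 5 bp
  [169,181): 12 bp
  [181,192): 11 bp
  [192,199): 7 bp
  [199,210): 11 bp
  [210,214): 4 bp
  [214,224): 10 bp

[4,4,5,5,5,5,6,7,7,8,8,8,9,9,9,9,10,10,11,11,11,11,12,18,22]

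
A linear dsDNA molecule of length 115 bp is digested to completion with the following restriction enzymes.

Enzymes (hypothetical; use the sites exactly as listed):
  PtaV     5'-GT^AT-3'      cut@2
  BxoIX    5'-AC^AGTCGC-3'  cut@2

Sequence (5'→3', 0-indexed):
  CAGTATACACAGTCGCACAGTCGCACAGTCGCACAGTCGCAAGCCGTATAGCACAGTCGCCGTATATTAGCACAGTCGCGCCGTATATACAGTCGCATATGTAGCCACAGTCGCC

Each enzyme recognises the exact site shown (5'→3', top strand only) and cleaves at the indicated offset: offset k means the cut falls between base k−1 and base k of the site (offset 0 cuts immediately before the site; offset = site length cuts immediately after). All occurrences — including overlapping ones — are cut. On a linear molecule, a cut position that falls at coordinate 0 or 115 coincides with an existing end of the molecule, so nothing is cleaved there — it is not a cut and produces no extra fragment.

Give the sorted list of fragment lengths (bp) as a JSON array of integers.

[4,6,6,7,7,8,8,8,9,10,11,13,18]

Per-enzyme occurrences:
  PtaV GTAT/2: at [2, 45, 61, 82] ⇒ [4, 47, 63, 84]
  BxoIX ACAGTCGC/2: at [8, 16, 24, 32, 52, 71, 88, 106] ⇒ [10, 18, 26, 34, 54, 73, 90, 108]

Pooled cuts: [4, 10, 18, 26, 34, 47, 54, 63, 73, 84, 90, 108]

Fragment lengths:
  [0,4): 4 bp
  [4,10): 6 bp
  [10,18): 8 bp
  [18,26): 8 bp
  [26,34): 8 bp
  [34,47): 13 bp
  [47,54): 7 bp
  [54,63): 9 bp
  [63,73): 10 bp
  [73,84): 11 bp
  [84,90): 6 bp
  [90,108): 18 bp
  [108,115): 7 bp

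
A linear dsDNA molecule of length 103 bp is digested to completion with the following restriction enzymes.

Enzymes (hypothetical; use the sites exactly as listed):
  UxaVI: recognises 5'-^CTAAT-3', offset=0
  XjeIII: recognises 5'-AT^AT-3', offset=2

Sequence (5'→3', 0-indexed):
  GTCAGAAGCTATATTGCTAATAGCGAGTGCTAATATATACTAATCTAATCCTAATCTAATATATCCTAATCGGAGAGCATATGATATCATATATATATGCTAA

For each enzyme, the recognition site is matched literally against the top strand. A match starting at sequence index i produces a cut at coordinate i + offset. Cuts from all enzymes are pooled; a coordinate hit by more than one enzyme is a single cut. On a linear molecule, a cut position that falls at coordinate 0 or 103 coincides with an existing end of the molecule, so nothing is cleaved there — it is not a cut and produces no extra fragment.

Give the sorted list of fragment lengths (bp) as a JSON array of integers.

[2,2,2,2,2,3,3,4,5,5,5,5,5,5,6,7,12,13,15]

Per-enzyme occurrences:
  UxaVI (CTAAT, off=0): starts [16, 29, 39, 44, 50, 55, 65] → cuts [16, 29, 39, 44, 50, 55, 65]
  XjeIII (ATAT, off=2): starts [10, 32, 34, 58, 60, 78, 83, 88, 90, 92, 94] → cuts [12, 34, 36, 60, 62, 80, 85, 90, 92, 94, 96]

All cut coordinates (distinct, sorted): [12, 16, 29, 34, 36, 39, 44, 50, 55, 60, 62, 65, 80, 85, 90, 92, 94, 96]

Fragments:
  [0,12): 12 bp
  [12,16): 4 bp
  [16,29): 13 bp
  [29,34): 5 bp
  [34,36): 2 bp
  [36,39): 3 bp
  [39,44): 5 bp
  [44,50): 6 bp
  [50,55): 5 bp
  [55,60): 5 bp
  [60,62): 2 bp
  [62,65): 3 bp
  [65,80): 15 bp
  [80,85): 5 bp
  [85,90): 5 bp
  [90,92): 2 bp
  [92,94): 2 bp
  [94,96): 2 bp
  [96,103): 7 bp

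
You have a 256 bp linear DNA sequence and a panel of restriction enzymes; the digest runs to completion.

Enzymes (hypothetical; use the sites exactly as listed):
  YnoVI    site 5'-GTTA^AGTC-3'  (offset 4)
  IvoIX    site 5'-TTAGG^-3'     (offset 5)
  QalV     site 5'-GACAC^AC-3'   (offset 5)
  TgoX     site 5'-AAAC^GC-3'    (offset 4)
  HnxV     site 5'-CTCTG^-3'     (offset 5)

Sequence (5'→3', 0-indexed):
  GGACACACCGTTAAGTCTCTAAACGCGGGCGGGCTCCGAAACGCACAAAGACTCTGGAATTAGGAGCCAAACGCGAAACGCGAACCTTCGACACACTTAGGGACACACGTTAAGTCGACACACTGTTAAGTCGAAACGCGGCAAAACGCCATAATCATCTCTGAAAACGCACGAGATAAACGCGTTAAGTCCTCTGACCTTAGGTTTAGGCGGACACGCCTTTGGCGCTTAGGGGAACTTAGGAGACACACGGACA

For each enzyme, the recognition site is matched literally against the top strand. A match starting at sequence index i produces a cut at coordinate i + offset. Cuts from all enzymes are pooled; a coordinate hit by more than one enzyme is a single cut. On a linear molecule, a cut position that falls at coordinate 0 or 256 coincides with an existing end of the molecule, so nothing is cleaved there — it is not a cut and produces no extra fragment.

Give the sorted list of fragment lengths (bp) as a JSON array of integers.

Per-enzyme occurrences:
  YnoVI (GTTAAGTC, off=4): starts [9, 108, 124, 183] → cuts [13, 112, 128, 187]
  IvoIX (TTAGG, off=5): starts [59, 96, 199, 205, 228, 238] → cuts [64, 101, 204, 210, 233, 243]
  QalV (GACACAC, off=5): starts [1, 89, 101, 116, 244] → cuts [6, 94, 106, 121, 249]
  TgoX (AAACGC, off=4): starts [20, 38, 68, 75, 133, 143, 164, 177] → cuts [24, 42, 72, 79, 137, 147, 168, 181]
  HnxV (CTCTG, off=5): starts [51, 158, 191] → cuts [56, 163, 196]

Pooled cuts: [6, 13, 24, 42, 56, 64, 72, 79, 94, 101, 106, 112, 121, 128, 137, 147, 163, 168, 181, 187, 196, 204, 210, 233, 243, 249]

Fragment lengths:
  [0,6): 6 bp
  [6,13): 7 bp
  [13,24): 11 bp
  [24,42): 18 bp
  [42,56): 14 bp
  [56,64): 8 bp
  [64,72): 8 bp
  [72,79): 7 bp
  [79,94): 15 bp
  [94,101): 7 bp
  [101,106): 5 bp
  [106,112): 6 bp
  [112,121): 9 bp
  [121,128): 7 bp
  [128,137): 9 bp
  [137,147): 10 bp
  [147,163): 16 bp
  [163,168): 5 bp
  [168,181): 13 bp
  [181,187): 6 bp
  [187,196): 9 bp
  [196,204): 8 bp
  [204,210): 6 bp
  [210,233): 23 bp
  [233,243): 10 bp
  [243,249): 6 bp
  [249,256): 7 bp

[5,5,6,6,6,6,6,7,7,7,7,7,8,8,8,9,9,9,10,10,11,13,14,15,16,18,23]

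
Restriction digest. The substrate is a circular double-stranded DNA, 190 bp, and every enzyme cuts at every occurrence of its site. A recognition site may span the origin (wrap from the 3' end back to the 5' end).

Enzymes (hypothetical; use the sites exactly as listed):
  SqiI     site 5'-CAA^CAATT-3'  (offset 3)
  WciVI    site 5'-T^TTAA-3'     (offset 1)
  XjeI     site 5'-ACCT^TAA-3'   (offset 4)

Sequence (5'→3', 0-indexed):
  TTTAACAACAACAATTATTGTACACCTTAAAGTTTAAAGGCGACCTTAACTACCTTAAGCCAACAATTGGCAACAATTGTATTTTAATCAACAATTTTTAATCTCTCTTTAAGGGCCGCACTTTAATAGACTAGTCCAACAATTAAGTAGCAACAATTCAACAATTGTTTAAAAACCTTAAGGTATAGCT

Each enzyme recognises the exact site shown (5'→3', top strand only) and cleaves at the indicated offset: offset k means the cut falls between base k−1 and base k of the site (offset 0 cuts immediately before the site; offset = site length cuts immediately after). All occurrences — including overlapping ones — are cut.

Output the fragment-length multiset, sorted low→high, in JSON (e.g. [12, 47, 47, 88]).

Site scan:
  SqiI (CAACAATT, off=3): starts [8, 60, 70, 88, 136, 150, 158] → cuts [11, 63, 73, 91, 139, 153, 161]
  WciVI (TTTAA, off=1): starts [0, 32, 82, 96, 107, 121, 167] → cuts [1, 33, 83, 97, 108, 122, 168]
  XjeI (ACCTTAA, off=4): starts [23, 42, 51, 174] → cuts [27, 46, 55, 178]

Pooled cuts: [1, 11, 27, 33, 46, 55, 63, 73, 83, 91, 97, 108, 122, 139, 153, 161, 168, 178]

Fragments:
  1→11: 10 bp
  11→27: 16 bp
  27→33: 6 bp
  33→46: 13 bp
  46→55: 9 bp
  55→63: 8 bp
  63→73: 10 bp
  73→83: 10 bp
  83→91: 8 bp
  91→97: 6 bp
  97→108: 11 bp
  108→122: 14 bp
  122→139: 17 bp
  139→153: 14 bp
  153→161: 8 bp
  161→168: 7 bp
  168→178: 10 bp
  178→1 (wrap): 190-178+1 = 13 bp

[6,6,7,8,8,8,9,10,10,10,10,11,13,13,14,14,16,17]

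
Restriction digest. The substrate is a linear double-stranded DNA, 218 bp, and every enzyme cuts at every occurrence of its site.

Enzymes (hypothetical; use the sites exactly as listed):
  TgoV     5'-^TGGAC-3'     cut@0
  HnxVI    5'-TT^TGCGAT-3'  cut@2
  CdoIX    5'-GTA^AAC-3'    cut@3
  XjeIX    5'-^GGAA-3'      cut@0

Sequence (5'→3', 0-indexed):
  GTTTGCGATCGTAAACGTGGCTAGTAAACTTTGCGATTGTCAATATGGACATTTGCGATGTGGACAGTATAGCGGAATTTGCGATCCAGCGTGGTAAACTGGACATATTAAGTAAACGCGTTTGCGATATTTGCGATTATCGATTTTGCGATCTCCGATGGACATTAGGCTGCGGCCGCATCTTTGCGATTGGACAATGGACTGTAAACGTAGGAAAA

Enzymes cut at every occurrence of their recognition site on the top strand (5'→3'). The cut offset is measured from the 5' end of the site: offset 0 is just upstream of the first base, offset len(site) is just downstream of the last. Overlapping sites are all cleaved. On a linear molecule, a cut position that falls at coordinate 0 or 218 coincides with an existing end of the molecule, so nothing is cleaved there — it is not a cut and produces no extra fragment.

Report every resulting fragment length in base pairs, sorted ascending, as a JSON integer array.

[3,3,5,6,6,6,6,7,7,8,8,9,9,10,12,13,13,14,15,15,17,26]

Scan for sites:
  TgoV TGGAC/0: at [45, 60, 99, 158, 190, 197] ⇒ [45, 60, 99, 158, 190, 197]
  HnxVI TTTGCGAT/2: at [1, 29, 51, 77, 120, 129, 144, 182] ⇒ [3, 31, 53, 79, 122, 131, 146, 184]
  CdoIX GTAAAC/3: at [10, 23, 93, 111, 203] ⇒ [13, 26, 96, 114, 206]
  XjeIX GGAA/0: at [73, 212] ⇒ [73, 212]

Pooled cuts: [3, 13, 26, 31, 45, 53, 60, 73, 79, 96, 99, 114, 122, 131, 146, 158, 184, 190, 197, 206, 212]

Fragment lengths:
  [0,3): 3 bp
  [3,13): 10 bp
  [13,26): 13 bp
  [26,31): 5 bp
  [31,45): 14 bp
  [45,53): 8 bp
  [53,60): 7 bp
  [60,73): 13 bp
  [73,79): 6 bp
  [79,96): 17 bp
  [96,99): 3 bp
  [99,114): 15 bp
  [114,122): 8 bp
  [122,131): 9 bp
  [131,146): 15 bp
  [146,158): 12 bp
  [158,184): 26 bp
  [184,190): 6 bp
  [190,197): 7 bp
  [197,206): 9 bp
  [206,212): 6 bp
  [212,218): 6 bp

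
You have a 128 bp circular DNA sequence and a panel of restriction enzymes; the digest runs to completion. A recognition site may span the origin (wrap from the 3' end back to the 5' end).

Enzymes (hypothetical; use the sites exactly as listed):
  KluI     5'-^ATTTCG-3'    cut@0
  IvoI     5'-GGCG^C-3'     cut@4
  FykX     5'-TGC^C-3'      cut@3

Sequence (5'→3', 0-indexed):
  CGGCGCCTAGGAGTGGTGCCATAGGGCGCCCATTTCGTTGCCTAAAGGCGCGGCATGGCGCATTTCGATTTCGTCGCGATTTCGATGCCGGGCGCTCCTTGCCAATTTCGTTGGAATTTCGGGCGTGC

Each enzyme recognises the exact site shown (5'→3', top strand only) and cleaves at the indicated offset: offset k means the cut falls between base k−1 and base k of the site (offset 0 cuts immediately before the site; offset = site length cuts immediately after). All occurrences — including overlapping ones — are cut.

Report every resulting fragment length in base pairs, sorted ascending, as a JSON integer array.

Per-enzyme occurrences:
  KluI (ATTTCG, off=0): starts [31, 61, 67, 78, 104, 115] → cuts [31, 61, 67, 78, 104, 115]
  IvoI (GGCGC, off=4): starts [1, 24, 46, 56, 90] → cuts [5, 28, 50, 60, 94]
  FykX (TGCC, off=3): starts [16, 38, 85, 99, 125] → cuts [0, 19, 41, 88, 102]

All cut coordinates (distinct, sorted): [0, 5, 19, 28, 31, 41, 50, 60, 61, 67, 78, 88, 94, 102, 104, 115]

Fragment lengths:
  0→5: 5 bp
  5→19: 14 bp
  19→28: 9 bp
  28→31: 3 bp
  31→41: 10 bp
  41→50: 9 bp
  50→60: 10 bp
  60→61: 1 bp
  61→67: 6 bp
  67→78: 11 bp
  78→88: 10 bp
  88→94: 6 bp
  94→102: 8 bp
  102→104: 2 bp
  104→115: 11 bp
  115→0 (wrap): 128-115+0 = 13 bp

[1,2,3,5,6,6,8,9,9,10,10,10,11,11,13,14]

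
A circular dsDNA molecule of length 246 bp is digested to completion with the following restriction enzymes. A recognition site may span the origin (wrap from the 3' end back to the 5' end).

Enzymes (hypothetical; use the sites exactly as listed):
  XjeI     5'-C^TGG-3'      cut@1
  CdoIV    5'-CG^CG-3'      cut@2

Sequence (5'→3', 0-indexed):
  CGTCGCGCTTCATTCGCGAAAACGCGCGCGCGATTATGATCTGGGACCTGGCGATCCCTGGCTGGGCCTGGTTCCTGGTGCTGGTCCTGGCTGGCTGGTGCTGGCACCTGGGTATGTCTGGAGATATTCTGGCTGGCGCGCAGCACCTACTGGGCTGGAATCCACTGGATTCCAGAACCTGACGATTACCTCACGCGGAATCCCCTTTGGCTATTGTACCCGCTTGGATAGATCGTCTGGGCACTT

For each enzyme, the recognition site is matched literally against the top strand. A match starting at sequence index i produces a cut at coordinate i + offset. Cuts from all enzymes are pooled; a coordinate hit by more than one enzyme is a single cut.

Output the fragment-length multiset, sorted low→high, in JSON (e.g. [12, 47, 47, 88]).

Site scan:
  XjeI (CTGG, off=1): starts [40, 47, 57, 61, 67, 74, 80, 86, 90, 94, 100, 107, 117, 128, 132, 149, 154, 164, 236] → cuts [41, 48, 58, 62, 68, 75, 81, 87, 91, 95, 101, 108, 118, 129, 133, 150, 155, 165, 237]
  CdoIV (CGCG, off=2): starts [3, 14, 22, 24, 26, 28, 136, 193] → cuts [5, 16, 24, 26, 28, 30, 138, 195]

All cut coordinates (distinct, sorted): [5, 16, 24, 26, 28, 30, 41, 48, 58, 62, 68, 75, 81, 87, 91, 95, 101, 108, 118, 129, 133, 138, 150, 155, 165, 195, 237]

Fragments:
  5→16: 11 bp
  16→24: 8 bp
  24→26: 2 bp
  26→28: 2 bp
  28→30: 2 bp
  30→41: 11 bp
  41→48: 7 bp
  48→58: 10 bp
  58→62: 4 bp
  62→68: 6 bp
  68→75: 7 bp
  75→81: 6 bp
  81→87: 6 bp
  87→91: 4 bp
  91→95: 4 bp
  95→101: 6 bp
  101→108: 7 bp
  108→118: 10 bp
  118→129: 11 bp
  129→133: 4 bp
  133→138: 5 bp
  138→150: 12 bp
  150→155: 5 bp
  155→165: 10 bp
  165→195: 30 bp
  195→237: 42 bp
  237→5 (wrap): 246-237+5 = 14 bp

[2,2,2,4,4,4,4,5,5,6,6,6,6,7,7,7,8,10,10,10,11,11,11,12,14,30,42]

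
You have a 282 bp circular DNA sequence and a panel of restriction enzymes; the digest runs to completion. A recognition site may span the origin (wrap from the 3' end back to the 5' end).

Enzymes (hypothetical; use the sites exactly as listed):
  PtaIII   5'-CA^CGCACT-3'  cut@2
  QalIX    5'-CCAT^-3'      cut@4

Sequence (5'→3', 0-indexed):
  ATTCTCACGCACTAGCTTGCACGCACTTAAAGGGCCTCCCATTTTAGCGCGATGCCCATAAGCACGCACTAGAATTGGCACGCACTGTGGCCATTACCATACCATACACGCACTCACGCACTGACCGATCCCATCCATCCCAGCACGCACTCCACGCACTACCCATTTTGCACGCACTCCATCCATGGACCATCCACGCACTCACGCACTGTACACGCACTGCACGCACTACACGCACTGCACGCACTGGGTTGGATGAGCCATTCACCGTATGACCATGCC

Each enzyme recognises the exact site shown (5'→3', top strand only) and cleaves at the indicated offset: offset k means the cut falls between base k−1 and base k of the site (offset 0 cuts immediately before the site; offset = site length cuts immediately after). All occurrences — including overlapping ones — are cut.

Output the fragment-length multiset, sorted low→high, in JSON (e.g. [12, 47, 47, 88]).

Site scan:
  PtaIII CACGCACT/2: at [5, 19, 62, 78, 106, 114, 143, 152, 170, 194, 202, 213, 222, 231, 240] ⇒ [7, 21, 64, 80, 108, 116, 145, 154, 172, 196, 204, 215, 224, 233, 242]
  QalIX CCAT/4: at [38, 55, 90, 96, 101, 130, 134, 162, 178, 182, 189, 260, 275, 280] ⇒ [2, 42, 59, 94, 100, 105, 134, 138, 166, 182, 186, 193, 264, 279]

All cut coordinates (distinct, sorted): [2, 7, 21, 42, 59, 64, 80, 94, 100, 105, 108, 116, 134, 138, 145, 154, 166, 172, 182, 186, 193, 196, 204, 215, 224, 233, 242, 264, 279]

Fragments:
  2→7: 5 bp
  7→21: 14 bp
  21→42: 21 bp
  42→59: 17 bp
  59→64: 5 bp
  64→80: 16 bp
  80→94: 14 bp
  94→100: 6 bp
  100→105: 5 bp
  105→108: 3 bp
  108→116: 8 bp
  116→134: 18 bp
  134→138: 4 bp
  138→145: 7 bp
  145→154: 9 bp
  154→166: 12 bp
  166→172: 6 bp
  172→182: 10 bp
  182→186: 4 bp
  186→193: 7 bp
  193→196: 3 bp
  196→204: 8 bp
  204→215: 11 bp
  215→224: 9 bp
  224→233: 9 bp
  233→242: 9 bp
  242→264: 22 bp
  264→279: 15 bp
  279→2 (wrap): 282-279+2 = 5 bp

[3,3,4,4,5,5,5,5,6,6,7,7,8,8,9,9,9,9,10,11,12,14,14,15,16,17,18,21,22]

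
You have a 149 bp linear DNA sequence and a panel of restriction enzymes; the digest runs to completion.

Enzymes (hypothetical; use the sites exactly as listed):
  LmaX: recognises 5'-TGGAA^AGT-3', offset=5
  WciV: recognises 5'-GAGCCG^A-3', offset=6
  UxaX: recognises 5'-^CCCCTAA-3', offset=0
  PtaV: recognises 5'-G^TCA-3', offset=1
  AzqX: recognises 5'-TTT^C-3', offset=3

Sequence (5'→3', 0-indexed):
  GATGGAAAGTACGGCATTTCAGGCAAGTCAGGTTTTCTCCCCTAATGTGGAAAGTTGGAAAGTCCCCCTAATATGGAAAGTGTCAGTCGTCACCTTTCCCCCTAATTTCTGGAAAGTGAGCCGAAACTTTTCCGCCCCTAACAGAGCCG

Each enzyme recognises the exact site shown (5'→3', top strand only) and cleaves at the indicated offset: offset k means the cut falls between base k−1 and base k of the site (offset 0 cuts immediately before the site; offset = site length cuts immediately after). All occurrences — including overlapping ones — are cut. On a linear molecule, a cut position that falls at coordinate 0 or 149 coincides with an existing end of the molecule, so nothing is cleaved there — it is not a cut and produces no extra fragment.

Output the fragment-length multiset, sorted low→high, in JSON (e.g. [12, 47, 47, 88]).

Scan for sites:
  LmaX (TGGAAAGT, off=5): starts [2, 47, 55, 73, 109] → cuts [7, 52, 60, 78, 114]
  WciV (GAGCCGA, off=6): starts [117] → cuts [123]
  UxaX (CCCCTAA, off=0): starts [38, 64, 98, 134] → cuts [38, 64, 98, 134]
  PtaV (GTCA, off=1): starts [26, 81, 88] → cuts [27, 82, 89]
  AzqX (TTTC, off=3): starts [16, 33, 94, 105, 128] → cuts [19, 36, 97, 108, 131]

Pooled cuts: [7, 19, 27, 36, 38, 52, 60, 64, 78, 82, 89, 97, 98, 108, 114, 123, 131, 134]

Fragments:
  [0,7): 7 bp
  [7,19): 12 bp
  [19,27): 8 bp
  [27,36): 9 bp
  [36,38): 2 bp
  [38,52): 14 bp
  [52,60): 8 bp
  [60,64): 4 bp
  [64,78): 14 bp
  [78,82): 4 bp
  [82,89): 7 bp
  [89,97): 8 bp
  [97,98): 1 bp
  [98,108): 10 bp
  [108,114): 6 bp
  [114,123): 9 bp
  [123,131): 8 bp
  [131,134): 3 bp
  [134,149): 15 bp

[1,2,3,4,4,6,7,7,8,8,8,8,9,9,10,12,14,14,15]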